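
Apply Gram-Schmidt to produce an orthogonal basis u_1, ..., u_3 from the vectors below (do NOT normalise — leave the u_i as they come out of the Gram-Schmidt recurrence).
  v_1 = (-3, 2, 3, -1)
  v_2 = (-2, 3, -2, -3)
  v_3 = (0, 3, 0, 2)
Orthogonal basis:
  u_1 = (-3, 2, 3, -1)
  u_2 = (-19/23, 51/23, -73/23, -60/23)
  u_3 = (27/47, 118/47, -15/47, 110/47)

Apply the Gram-Schmidt recurrence
  u_1 = v_1
  u_i = v_i − Σ_{j<i} ((v_i · u_j) / (u_j · u_j)) · u_j.

Step by step this gives:
  u_1 = (-3, 2, 3, -1)
  u_2 = (-19/23, 51/23, -73/23, -60/23)
  u_3 = (27/47, 118/47, -15/47, 110/47)

Orthogonality check:
  u_2 · u_1 = 0 (should be 0)
  u_3 · u_1 = 0 (should be 0)
  u_3 · u_2 = 0 (should be 0)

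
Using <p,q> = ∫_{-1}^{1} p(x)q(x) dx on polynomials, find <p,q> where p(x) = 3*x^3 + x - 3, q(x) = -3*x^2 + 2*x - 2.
<p,q> = 326/15

Expand the product: p(x)·q(x) = -9*x^5 + 6*x^4 - 9*x^3 + 11*x^2 - 8*x + 6.
∫_{-1}^{1} of each monomial x^k gives [2/(k+1) if k even, 0 if k odd]. Integrating term-by-term (or equivalently evaluating the antiderivative F(x) = -3*x^6/2 + 6*x^5/5 - 9*x^4/4 + 11*x^3/3 - 4*x^2 + 6*x at the endpoints):
  F(1) − F(−1) = 187/60 − (-5*2**(73/260)*3**(319/780)*5**(77/780)*7**(161/260)/2) = 326/15.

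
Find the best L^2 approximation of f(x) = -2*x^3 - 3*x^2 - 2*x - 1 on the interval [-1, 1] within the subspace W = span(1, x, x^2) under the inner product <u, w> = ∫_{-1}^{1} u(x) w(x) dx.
g(x) = -3*x^2 - 16*x/5 - 1

The best approximation g ∈ W is the orthogonal projection of f onto W. Writing g = a_0 + a_1 x + a_2 x^2, the coefficients solve the normal equations G · a = b where
  G_{ij} = <φ_i, φ_j> and b_i = <f, φ_i>, with φ_0 = 1, φ_1 = x, φ_2 = x^2.
G =
  [2, 0, 2/3]
  [0, 2/3, 0]
  [2/3, 0, 2/5],
b = (-4, -32/15, -28/15).
Solving gives a_0 = -1, a_1 = -16/5, a_2 = -3, so
  g(x) = -3*x^2 - 16*x/5 - 1.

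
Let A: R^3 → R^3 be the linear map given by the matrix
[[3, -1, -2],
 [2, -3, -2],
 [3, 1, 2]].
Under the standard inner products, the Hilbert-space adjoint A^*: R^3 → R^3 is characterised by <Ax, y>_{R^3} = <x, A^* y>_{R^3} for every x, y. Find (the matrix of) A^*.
A^* = A^T =
[[3, 2, 3],
 [-1, -3, 1],
 [-2, -2, 2]]

For real matrices with standard dot products, the defining identity <Ax, y> = <x, A^* y> gives (Ax)^T y = x^T (A^*) y, i.e. x^T A^T y = x^T (A^*) y. Since this holds for all x, y, we must have A^* = A^T. Therefore
A^* =
[[3, 2, 3],
 [-1, -3, 1],
 [-2, -2, 2]].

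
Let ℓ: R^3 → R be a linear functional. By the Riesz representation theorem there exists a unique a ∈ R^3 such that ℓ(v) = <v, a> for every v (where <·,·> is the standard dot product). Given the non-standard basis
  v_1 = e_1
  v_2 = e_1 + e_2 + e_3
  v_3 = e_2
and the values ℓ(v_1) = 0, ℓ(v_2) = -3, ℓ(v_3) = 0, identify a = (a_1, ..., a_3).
a = (0, 0, -3)

Write a = (a_1, ..., a_3) in the standard basis. For each basis vector v_i, ℓ(v_i) = <v_i, a> is a linear equation in the a_j's. Collect the n equations into a matrix system V a = ℓ, where row i of V is v_i (expressed in the standard basis). Since V is invertible (lower-triangular with 1s on the diagonal, up to permutation), solve by back-substitution:
  V =
[[1, 0, 0],
 [1, 1, 1],
 [0, 1, 0]]
  V a = (0, -3, 0)
Solving gives a = (0, 0, -3).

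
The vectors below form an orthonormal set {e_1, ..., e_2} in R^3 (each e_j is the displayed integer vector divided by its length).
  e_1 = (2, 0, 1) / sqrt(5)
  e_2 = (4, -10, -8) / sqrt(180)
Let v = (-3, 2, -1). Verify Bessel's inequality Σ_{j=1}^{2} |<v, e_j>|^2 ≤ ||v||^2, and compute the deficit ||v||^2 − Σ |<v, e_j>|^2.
Σ |<v, e_j>|^2 = 13; ||v||^2 = 14; deficit = 1

Write each e_j = u_j / sqrt(<u_j, u_j>) where u_j is the displayed integer vector. Then <v, e_j> = <v, u_j> / sqrt(<u_j, u_j>), so |<v, e_j>|^2 = <v, u_j>^2 / <u_j, u_j>.
Coefficients: <v, e_1> = -7/sqrt(5), <v, e_2> = -24/sqrt(180).
Square and sum: Σ |<v, e_j>|^2 = 13.
Compute ||v||^2 = v·v = 14.
Deficit = 14 − 13 = 1 ≥ 0, confirming Bessel's inequality. (The deficit equals ||v − Σ <v,e_j> e_j||^2, the squared distance from v to span{e_j}.)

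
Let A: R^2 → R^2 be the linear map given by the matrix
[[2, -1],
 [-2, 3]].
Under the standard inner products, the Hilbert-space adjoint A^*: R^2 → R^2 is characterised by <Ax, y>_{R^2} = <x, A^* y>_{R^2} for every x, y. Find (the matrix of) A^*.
A^* = A^T =
[[2, -2],
 [-1, 3]]

For real matrices with standard dot products, the defining identity <Ax, y> = <x, A^* y> gives (Ax)^T y = x^T (A^*) y, i.e. x^T A^T y = x^T (A^*) y. Since this holds for all x, y, we must have A^* = A^T. Therefore
A^* =
[[2, -2],
 [-1, 3]].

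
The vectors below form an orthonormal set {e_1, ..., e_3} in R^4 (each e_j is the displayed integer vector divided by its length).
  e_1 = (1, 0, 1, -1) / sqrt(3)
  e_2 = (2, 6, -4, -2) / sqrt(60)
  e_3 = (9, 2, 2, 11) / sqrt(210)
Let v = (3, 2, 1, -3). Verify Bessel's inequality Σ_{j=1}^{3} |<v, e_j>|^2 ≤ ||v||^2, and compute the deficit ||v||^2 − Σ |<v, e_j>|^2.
Σ |<v, e_j>|^2 = 23; ||v||^2 = 23; deficit = 0

Write each e_j = u_j / sqrt(<u_j, u_j>) where u_j is the displayed integer vector. Then <v, e_j> = <v, u_j> / sqrt(<u_j, u_j>), so |<v, e_j>|^2 = <v, u_j>^2 / <u_j, u_j>.
Coefficients: <v, e_1> = 7/sqrt(3), <v, e_2> = 20/sqrt(60), <v, e_3> = 0/sqrt(210).
Square and sum: Σ |<v, e_j>|^2 = 23.
Compute ||v||^2 = v·v = 23.
Deficit = 23 − 23 = 0 ≥ 0, confirming Bessel's inequality. (The deficit equals ||v − Σ <v,e_j> e_j||^2, the squared distance from v to span{e_j}.)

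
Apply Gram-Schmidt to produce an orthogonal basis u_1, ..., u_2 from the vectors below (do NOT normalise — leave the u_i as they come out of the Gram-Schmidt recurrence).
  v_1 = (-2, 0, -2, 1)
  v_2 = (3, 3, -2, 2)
Orthogonal basis:
  u_1 = (-2, 0, -2, 1)
  u_2 = (3, 3, -2, 2)

Apply the Gram-Schmidt recurrence
  u_1 = v_1
  u_i = v_i − Σ_{j<i} ((v_i · u_j) / (u_j · u_j)) · u_j.

Step by step this gives:
  u_1 = (-2, 0, -2, 1)
  u_2 = (3, 3, -2, 2)

Orthogonality check:
  u_2 · u_1 = 0 (should be 0)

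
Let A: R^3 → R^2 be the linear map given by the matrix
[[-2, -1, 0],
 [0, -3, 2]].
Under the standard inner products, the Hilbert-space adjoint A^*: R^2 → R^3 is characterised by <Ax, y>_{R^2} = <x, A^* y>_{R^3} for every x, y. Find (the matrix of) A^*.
A^* = A^T =
[[-2, 0],
 [-1, -3],
 [0, 2]]

For real matrices with standard dot products, the defining identity <Ax, y> = <x, A^* y> gives (Ax)^T y = x^T (A^*) y, i.e. x^T A^T y = x^T (A^*) y. Since this holds for all x, y, we must have A^* = A^T. Therefore
A^* =
[[-2, 0],
 [-1, -3],
 [0, 2]].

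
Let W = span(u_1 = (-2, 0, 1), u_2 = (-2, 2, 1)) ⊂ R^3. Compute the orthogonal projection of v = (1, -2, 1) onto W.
proj_W(v) = (2/5, -2, -1/5)

Set up U = [u_1 | ... | u_2] ∈ R^(3×2). The projector onto W = col(U) is P = U (U^T U)^(-1) U^T.
Compute U^T U =
  [5, 5]
  [5, 9],
and U^T v = (-1, -5).
Solve U^T U · c = U^T v for the coefficients: c = (4/5, -1). The projection is proj_W(v) = U c.
Check: (v - proj_W(v)) · u_1 = 0  (should be 0).
Check: (v - proj_W(v)) · u_2 = 0  (should be 0).
Result: proj_W(v) = (2/5, -2, -1/5).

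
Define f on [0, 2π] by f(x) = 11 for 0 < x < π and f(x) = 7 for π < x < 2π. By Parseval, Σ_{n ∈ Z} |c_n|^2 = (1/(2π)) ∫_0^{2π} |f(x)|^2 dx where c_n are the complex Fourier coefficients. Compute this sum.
Σ |c_n|^2 = 85

Parseval equates the L^2 energy of f (normalised by 1/(2π)) with the ℓ^2 sum of its Fourier coefficients: (1/(2π)) ∫_0^{2π} |f|^2 = Σ |c_n|^2.
Compute the left side: (1/(2π)) [∫_0^π 11^2 dx + ∫_π^{2π} 7^2 dx] = (1/(2π)) · (121π + 49π) = (121 + 49)/2 = 85.
So Σ_{n ∈ Z} |c_n|^2 = 85.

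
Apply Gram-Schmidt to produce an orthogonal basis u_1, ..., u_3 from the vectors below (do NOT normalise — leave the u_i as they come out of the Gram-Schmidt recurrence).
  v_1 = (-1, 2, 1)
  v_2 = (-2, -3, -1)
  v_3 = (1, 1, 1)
Orthogonal basis:
  u_1 = (-1, 2, 1)
  u_2 = (-17/6, -4/3, -1/6)
  u_3 = (5/59, -15/59, 35/59)

Apply the Gram-Schmidt recurrence
  u_1 = v_1
  u_i = v_i − Σ_{j<i} ((v_i · u_j) / (u_j · u_j)) · u_j.

Step by step this gives:
  u_1 = (-1, 2, 1)
  u_2 = (-17/6, -4/3, -1/6)
  u_3 = (5/59, -15/59, 35/59)

Orthogonality check:
  u_2 · u_1 = 0 (should be 0)
  u_3 · u_1 = 0 (should be 0)
  u_3 · u_2 = 0 (should be 0)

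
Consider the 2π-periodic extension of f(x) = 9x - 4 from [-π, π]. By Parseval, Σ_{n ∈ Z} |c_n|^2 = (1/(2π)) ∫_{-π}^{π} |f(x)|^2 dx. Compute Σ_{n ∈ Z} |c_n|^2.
Σ |c_n|^2 = 27π^2 + 16

Expand and integrate term by term over [-π, π]:
  ∫ (9x)^2 dx = 81·(2π^3/3); ∫ 2·9·(-4)·x dx = 0 (odd integrand); ∫ (-4)^2 dx = 16·2π.
So (1/(2π)) ∫_{-π}^{π} (9x - 4)^2 dx = 81π^2/3 + 16 = 27π^2 + 16.
Parseval ⇒ Σ |c_n|^2 = 27π^2 + 16.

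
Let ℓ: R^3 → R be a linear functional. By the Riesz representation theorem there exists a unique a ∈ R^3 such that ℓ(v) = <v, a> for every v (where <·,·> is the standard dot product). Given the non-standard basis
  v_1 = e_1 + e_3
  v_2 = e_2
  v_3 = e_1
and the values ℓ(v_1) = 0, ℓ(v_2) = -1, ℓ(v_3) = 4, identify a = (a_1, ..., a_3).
a = (4, -1, -4)

Write a = (a_1, ..., a_3) in the standard basis. For each basis vector v_i, ℓ(v_i) = <v_i, a> is a linear equation in the a_j's. Collect the n equations into a matrix system V a = ℓ, where row i of V is v_i (expressed in the standard basis). Since V is invertible (lower-triangular with 1s on the diagonal, up to permutation), solve by back-substitution:
  V =
[[1, 0, 1],
 [0, 1, 0],
 [1, 0, 0]]
  V a = (0, -1, 4)
Solving gives a = (4, -1, -4).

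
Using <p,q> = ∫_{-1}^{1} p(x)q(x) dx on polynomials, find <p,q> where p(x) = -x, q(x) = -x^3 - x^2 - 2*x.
<p,q> = 26/15

Expand the product: p(x)·q(x) = x^4 + x^3 + 2*x^2.
∫_{-1}^{1} of each monomial x^k gives [2/(k+1) if k even, 0 if k odd]. Integrating term-by-term (or equivalently evaluating the antiderivative F(x) = x^5/5 + x^4/4 + 2*x^3/3 at the endpoints):
  F(1) − F(−1) = 67/60 − (-37/60) = 26/15.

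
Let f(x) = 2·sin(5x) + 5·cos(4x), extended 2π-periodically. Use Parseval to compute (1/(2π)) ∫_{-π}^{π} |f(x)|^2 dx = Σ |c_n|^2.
Σ |c_n|^2 = 29/2

Expand |f|^2 and use orthogonality of {sin(nx), cos(mx)} on [-π, π]:
  ∫_{-π}^{π} sin(nx)^2 dx = π, ∫ cos(mx)^2 dx = π, and cross terms integrate to 0.
So ∫_{-π}^{π} f(x)^2 dx = 2^2 · π + 5^2 · π = (4 + 25)π.
Divide by 2π: (4 + 25)/2 = 29/2.
By Parseval, this equals Σ |c_n|^2.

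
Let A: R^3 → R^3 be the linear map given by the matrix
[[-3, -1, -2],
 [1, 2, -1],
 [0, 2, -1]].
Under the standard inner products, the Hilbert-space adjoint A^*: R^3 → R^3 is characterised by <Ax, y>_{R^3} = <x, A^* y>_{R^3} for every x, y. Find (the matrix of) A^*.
A^* = A^T =
[[-3, 1, 0],
 [-1, 2, 2],
 [-2, -1, -1]]

For real matrices with standard dot products, the defining identity <Ax, y> = <x, A^* y> gives (Ax)^T y = x^T (A^*) y, i.e. x^T A^T y = x^T (A^*) y. Since this holds for all x, y, we must have A^* = A^T. Therefore
A^* =
[[-3, 1, 0],
 [-1, 2, 2],
 [-2, -1, -1]].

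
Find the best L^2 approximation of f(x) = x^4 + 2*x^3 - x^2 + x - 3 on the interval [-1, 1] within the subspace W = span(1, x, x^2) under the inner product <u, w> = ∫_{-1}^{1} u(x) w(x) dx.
g(x) = -x^2/7 + 11*x/5 - 108/35

The best approximation g ∈ W is the orthogonal projection of f onto W. Writing g = a_0 + a_1 x + a_2 x^2, the coefficients solve the normal equations G · a = b where
  G_{ij} = <φ_i, φ_j> and b_i = <f, φ_i>, with φ_0 = 1, φ_1 = x, φ_2 = x^2.
G =
  [2, 0, 2/3]
  [0, 2/3, 0]
  [2/3, 0, 2/5],
b = (-94/15, 22/15, -74/35).
Solving gives a_0 = -108/35, a_1 = 11/5, a_2 = -1/7, so
  g(x) = -x^2/7 + 11*x/5 - 108/35.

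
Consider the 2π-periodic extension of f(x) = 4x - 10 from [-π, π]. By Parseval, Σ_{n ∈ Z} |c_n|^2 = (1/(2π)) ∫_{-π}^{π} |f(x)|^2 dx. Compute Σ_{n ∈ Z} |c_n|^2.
Σ |c_n|^2 = 16π^2/3 + 100

Expand and integrate term by term over [-π, π]:
  ∫ (4x)^2 dx = 16·(2π^3/3); ∫ 2·4·(-10)·x dx = 0 (odd integrand); ∫ (-10)^2 dx = 100·2π.
So (1/(2π)) ∫_{-π}^{π} (4x - 10)^2 dx = 16π^2/3 + 100 = 16π^2/3 + 100.
Parseval ⇒ Σ |c_n|^2 = 16π^2/3 + 100.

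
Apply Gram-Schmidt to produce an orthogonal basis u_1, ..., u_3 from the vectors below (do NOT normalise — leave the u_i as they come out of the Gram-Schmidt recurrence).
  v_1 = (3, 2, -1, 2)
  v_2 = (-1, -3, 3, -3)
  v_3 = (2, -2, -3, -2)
Orthogonal basis:
  u_1 = (3, 2, -1, 2)
  u_2 = (2, -1, 2, -1)
  u_3 = (43/30, -86/45, -301/90, -86/45)

Apply the Gram-Schmidt recurrence
  u_1 = v_1
  u_i = v_i − Σ_{j<i} ((v_i · u_j) / (u_j · u_j)) · u_j.

Step by step this gives:
  u_1 = (3, 2, -1, 2)
  u_2 = (2, -1, 2, -1)
  u_3 = (43/30, -86/45, -301/90, -86/45)

Orthogonality check:
  u_2 · u_1 = 0 (should be 0)
  u_3 · u_1 = 0 (should be 0)
  u_3 · u_2 = 0 (should be 0)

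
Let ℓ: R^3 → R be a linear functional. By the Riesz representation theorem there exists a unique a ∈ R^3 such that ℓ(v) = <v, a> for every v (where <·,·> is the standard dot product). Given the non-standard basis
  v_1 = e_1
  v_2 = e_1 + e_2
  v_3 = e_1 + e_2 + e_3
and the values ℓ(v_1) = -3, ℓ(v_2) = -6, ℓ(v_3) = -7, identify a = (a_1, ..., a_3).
a = (-3, -3, -1)

Write a = (a_1, ..., a_3) in the standard basis. For each basis vector v_i, ℓ(v_i) = <v_i, a> is a linear equation in the a_j's. Collect the n equations into a matrix system V a = ℓ, where row i of V is v_i (expressed in the standard basis). Since V is invertible (lower-triangular with 1s on the diagonal, up to permutation), solve by back-substitution:
  V =
[[1, 0, 0],
 [1, 1, 0],
 [1, 1, 1]]
  V a = (-3, -6, -7)
Solving gives a = (-3, -3, -1).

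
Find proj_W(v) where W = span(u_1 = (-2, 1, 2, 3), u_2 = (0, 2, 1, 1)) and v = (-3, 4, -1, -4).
proj_W(v) = (90/59, 119/59, -8/59, -53/59)

Set up U = [u_1 | ... | u_2] ∈ R^(4×2). The projector onto W = col(U) is P = U (U^T U)^(-1) U^T.
Compute U^T U =
  [18, 7]
  [7, 6],
and U^T v = (-4, 3).
Solve U^T U · c = U^T v for the coefficients: c = (-45/59, 82/59). The projection is proj_W(v) = U c.
Check: (v - proj_W(v)) · u_1 = 0  (should be 0).
Check: (v - proj_W(v)) · u_2 = 0  (should be 0).
Result: proj_W(v) = (90/59, 119/59, -8/59, -53/59).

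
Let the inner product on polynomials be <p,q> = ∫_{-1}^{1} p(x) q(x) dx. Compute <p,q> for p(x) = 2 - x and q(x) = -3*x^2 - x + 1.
<p,q> = 2/3

Expand the product: p(x)·q(x) = 3*x^3 - 5*x^2 - 3*x + 2.
∫_{-1}^{1} of each monomial x^k gives [2/(k+1) if k even, 0 if k odd]. Integrating term-by-term (or equivalently evaluating the antiderivative F(x) = 3*x^4/4 - 5*x^3/3 - 3*x^2/2 + 2*x at the endpoints):
  F(1) − F(−1) = -5/12 − (-13/12) = 2/3.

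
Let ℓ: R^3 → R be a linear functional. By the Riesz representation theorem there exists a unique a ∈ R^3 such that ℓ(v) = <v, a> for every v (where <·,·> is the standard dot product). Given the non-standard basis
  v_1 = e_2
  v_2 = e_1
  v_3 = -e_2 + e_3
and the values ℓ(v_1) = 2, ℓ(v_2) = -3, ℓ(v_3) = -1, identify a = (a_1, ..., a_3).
a = (-3, 2, 1)

Write a = (a_1, ..., a_3) in the standard basis. For each basis vector v_i, ℓ(v_i) = <v_i, a> is a linear equation in the a_j's. Collect the n equations into a matrix system V a = ℓ, where row i of V is v_i (expressed in the standard basis). Since V is invertible (lower-triangular with 1s on the diagonal, up to permutation), solve by back-substitution:
  V =
[[0, 1, 0],
 [1, 0, 0],
 [0, -1, 1]]
  V a = (2, -3, -1)
Solving gives a = (-3, 2, 1).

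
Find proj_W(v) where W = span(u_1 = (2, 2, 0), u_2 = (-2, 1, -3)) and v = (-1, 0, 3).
proj_W(v) = (1/3, -4/3, 5/3)

Set up U = [u_1 | ... | u_2] ∈ R^(3×2). The projector onto W = col(U) is P = U (U^T U)^(-1) U^T.
Compute U^T U =
  [8, -2]
  [-2, 14],
and U^T v = (-2, -7).
Solve U^T U · c = U^T v for the coefficients: c = (-7/18, -5/9). The projection is proj_W(v) = U c.
Check: (v - proj_W(v)) · u_1 = 0  (should be 0).
Check: (v - proj_W(v)) · u_2 = 0  (should be 0).
Result: proj_W(v) = (1/3, -4/3, 5/3).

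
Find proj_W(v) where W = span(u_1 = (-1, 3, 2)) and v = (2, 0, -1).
proj_W(v) = (2/7, -6/7, -4/7)

Set up U = [u_1 | ... | u_1] ∈ R^(3×1). The projector onto W = col(U) is P = U (U^T U)^(-1) U^T.
Compute U^T U =
  [14],
and U^T v = (-4).
Solve U^T U · c = U^T v for the coefficients: c = (-2/7). The projection is proj_W(v) = U c.
Check: (v - proj_W(v)) · u_1 = 0  (should be 0).
Result: proj_W(v) = (2/7, -6/7, -4/7).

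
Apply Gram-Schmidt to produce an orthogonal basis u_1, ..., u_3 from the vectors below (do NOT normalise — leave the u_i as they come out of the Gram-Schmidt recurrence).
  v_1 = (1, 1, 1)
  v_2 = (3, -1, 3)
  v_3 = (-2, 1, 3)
Orthogonal basis:
  u_1 = (1, 1, 1)
  u_2 = (4/3, -8/3, 4/3)
  u_3 = (-5/2, 0, 5/2)

Apply the Gram-Schmidt recurrence
  u_1 = v_1
  u_i = v_i − Σ_{j<i} ((v_i · u_j) / (u_j · u_j)) · u_j.

Step by step this gives:
  u_1 = (1, 1, 1)
  u_2 = (4/3, -8/3, 4/3)
  u_3 = (-5/2, 0, 5/2)

Orthogonality check:
  u_2 · u_1 = 0 (should be 0)
  u_3 · u_1 = 0 (should be 0)
  u_3 · u_2 = 0 (should be 0)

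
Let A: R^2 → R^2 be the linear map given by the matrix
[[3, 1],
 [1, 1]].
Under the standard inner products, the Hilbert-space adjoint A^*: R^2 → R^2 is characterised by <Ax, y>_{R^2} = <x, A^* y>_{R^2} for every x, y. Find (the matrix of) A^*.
A^* = A^T =
[[3, 1],
 [1, 1]]

For real matrices with standard dot products, the defining identity <Ax, y> = <x, A^* y> gives (Ax)^T y = x^T (A^*) y, i.e. x^T A^T y = x^T (A^*) y. Since this holds for all x, y, we must have A^* = A^T. Therefore
A^* =
[[3, 1],
 [1, 1]].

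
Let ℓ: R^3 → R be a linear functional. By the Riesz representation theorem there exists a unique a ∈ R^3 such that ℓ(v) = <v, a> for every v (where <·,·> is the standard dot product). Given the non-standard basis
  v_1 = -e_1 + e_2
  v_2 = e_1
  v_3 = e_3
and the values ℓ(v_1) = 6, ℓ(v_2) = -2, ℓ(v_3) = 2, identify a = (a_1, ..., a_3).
a = (-2, 4, 2)

Write a = (a_1, ..., a_3) in the standard basis. For each basis vector v_i, ℓ(v_i) = <v_i, a> is a linear equation in the a_j's. Collect the n equations into a matrix system V a = ℓ, where row i of V is v_i (expressed in the standard basis). Since V is invertible (lower-triangular with 1s on the diagonal, up to permutation), solve by back-substitution:
  V =
[[-1, 1, 0],
 [1, 0, 0],
 [0, 0, 1]]
  V a = (6, -2, 2)
Solving gives a = (-2, 4, 2).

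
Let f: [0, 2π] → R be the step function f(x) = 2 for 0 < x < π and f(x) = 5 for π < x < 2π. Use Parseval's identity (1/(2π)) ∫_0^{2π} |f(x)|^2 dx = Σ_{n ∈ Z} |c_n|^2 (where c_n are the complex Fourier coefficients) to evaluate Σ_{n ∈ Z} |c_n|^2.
Σ |c_n|^2 = 29/2

Parseval equates the L^2 energy of f (normalised by 1/(2π)) with the ℓ^2 sum of its Fourier coefficients: (1/(2π)) ∫_0^{2π} |f|^2 = Σ |c_n|^2.
Compute the left side: (1/(2π)) [∫_0^π 2^2 dx + ∫_π^{2π} 5^2 dx] = (1/(2π)) · (4π + 25π) = (4 + 25)/2 = 29/2.
So Σ_{n ∈ Z} |c_n|^2 = 29/2.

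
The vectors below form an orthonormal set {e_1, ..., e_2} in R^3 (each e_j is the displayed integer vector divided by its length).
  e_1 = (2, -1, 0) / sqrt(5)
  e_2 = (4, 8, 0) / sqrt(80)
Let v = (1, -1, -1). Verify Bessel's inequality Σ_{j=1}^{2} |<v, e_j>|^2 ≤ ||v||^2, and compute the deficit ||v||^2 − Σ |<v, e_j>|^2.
Σ |<v, e_j>|^2 = 2; ||v||^2 = 3; deficit = 1

Write each e_j = u_j / sqrt(<u_j, u_j>) where u_j is the displayed integer vector. Then <v, e_j> = <v, u_j> / sqrt(<u_j, u_j>), so |<v, e_j>|^2 = <v, u_j>^2 / <u_j, u_j>.
Coefficients: <v, e_1> = 3/sqrt(5), <v, e_2> = -4/sqrt(80).
Square and sum: Σ |<v, e_j>|^2 = 2.
Compute ||v||^2 = v·v = 3.
Deficit = 3 − 2 = 1 ≥ 0, confirming Bessel's inequality. (The deficit equals ||v − Σ <v,e_j> e_j||^2, the squared distance from v to span{e_j}.)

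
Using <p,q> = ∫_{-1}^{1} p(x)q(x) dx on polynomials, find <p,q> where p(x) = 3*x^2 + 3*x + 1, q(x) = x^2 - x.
<p,q> = -2/15

Expand the product: p(x)·q(x) = 3*x^4 - 2*x^2 - x.
∫_{-1}^{1} of each monomial x^k gives [2/(k+1) if k even, 0 if k odd]. Integrating term-by-term (or equivalently evaluating the antiderivative F(x) = 3*x^5/5 - 2*x^3/3 - x^2/2 at the endpoints):
  F(1) − F(−1) = -17/30 − (-13/30) = -2/15.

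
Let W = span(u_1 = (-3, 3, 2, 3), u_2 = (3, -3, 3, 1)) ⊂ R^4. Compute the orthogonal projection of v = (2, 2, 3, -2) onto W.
proj_W(v) = (462/787, -462/787, 777/787, 406/787)

Set up U = [u_1 | ... | u_2] ∈ R^(4×2). The projector onto W = col(U) is P = U (U^T U)^(-1) U^T.
Compute U^T U =
  [31, -9]
  [-9, 28],
and U^T v = (0, 7).
Solve U^T U · c = U^T v for the coefficients: c = (63/787, 217/787). The projection is proj_W(v) = U c.
Check: (v - proj_W(v)) · u_1 = 0  (should be 0).
Check: (v - proj_W(v)) · u_2 = 0  (should be 0).
Result: proj_W(v) = (462/787, -462/787, 777/787, 406/787).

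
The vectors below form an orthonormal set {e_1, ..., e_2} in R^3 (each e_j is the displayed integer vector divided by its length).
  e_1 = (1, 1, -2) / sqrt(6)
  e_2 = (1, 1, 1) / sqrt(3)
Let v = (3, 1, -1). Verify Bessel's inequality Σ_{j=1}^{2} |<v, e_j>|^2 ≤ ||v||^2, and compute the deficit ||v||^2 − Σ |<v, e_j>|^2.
Σ |<v, e_j>|^2 = 9; ||v||^2 = 11; deficit = 2

Write each e_j = u_j / sqrt(<u_j, u_j>) where u_j is the displayed integer vector. Then <v, e_j> = <v, u_j> / sqrt(<u_j, u_j>), so |<v, e_j>|^2 = <v, u_j>^2 / <u_j, u_j>.
Coefficients: <v, e_1> = 6/sqrt(6), <v, e_2> = 3/sqrt(3).
Square and sum: Σ |<v, e_j>|^2 = 9.
Compute ||v||^2 = v·v = 11.
Deficit = 11 − 9 = 2 ≥ 0, confirming Bessel's inequality. (The deficit equals ||v − Σ <v,e_j> e_j||^2, the squared distance from v to span{e_j}.)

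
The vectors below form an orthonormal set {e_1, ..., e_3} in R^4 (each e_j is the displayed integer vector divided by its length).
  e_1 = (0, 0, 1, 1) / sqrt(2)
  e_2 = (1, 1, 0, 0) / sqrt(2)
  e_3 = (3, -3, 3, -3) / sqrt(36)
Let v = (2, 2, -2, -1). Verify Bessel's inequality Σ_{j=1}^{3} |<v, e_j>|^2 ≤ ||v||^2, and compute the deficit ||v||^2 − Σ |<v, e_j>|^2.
Σ |<v, e_j>|^2 = 51/4; ||v||^2 = 13; deficit = 1/4

Write each e_j = u_j / sqrt(<u_j, u_j>) where u_j is the displayed integer vector. Then <v, e_j> = <v, u_j> / sqrt(<u_j, u_j>), so |<v, e_j>|^2 = <v, u_j>^2 / <u_j, u_j>.
Coefficients: <v, e_1> = -3/sqrt(2), <v, e_2> = 4/sqrt(2), <v, e_3> = -3/sqrt(36).
Square and sum: Σ |<v, e_j>|^2 = 51/4.
Compute ||v||^2 = v·v = 13.
Deficit = 13 − 51/4 = 1/4 ≥ 0, confirming Bessel's inequality. (The deficit equals ||v − Σ <v,e_j> e_j||^2, the squared distance from v to span{e_j}.)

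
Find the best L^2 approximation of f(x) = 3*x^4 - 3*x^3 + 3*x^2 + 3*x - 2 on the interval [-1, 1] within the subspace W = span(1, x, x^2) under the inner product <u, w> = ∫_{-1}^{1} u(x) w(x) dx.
g(x) = 39*x^2/7 + 6*x/5 - 79/35

The best approximation g ∈ W is the orthogonal projection of f onto W. Writing g = a_0 + a_1 x + a_2 x^2, the coefficients solve the normal equations G · a = b where
  G_{ij} = <φ_i, φ_j> and b_i = <f, φ_i>, with φ_0 = 1, φ_1 = x, φ_2 = x^2.
G =
  [2, 0, 2/3]
  [0, 2/3, 0]
  [2/3, 0, 2/5],
b = (-4/5, 4/5, 76/105).
Solving gives a_0 = -79/35, a_1 = 6/5, a_2 = 39/7, so
  g(x) = 39*x^2/7 + 6*x/5 - 79/35.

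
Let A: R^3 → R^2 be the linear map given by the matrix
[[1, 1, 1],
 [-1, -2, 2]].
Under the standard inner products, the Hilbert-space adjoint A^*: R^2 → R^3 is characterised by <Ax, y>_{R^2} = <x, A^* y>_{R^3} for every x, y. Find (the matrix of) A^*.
A^* = A^T =
[[1, -1],
 [1, -2],
 [1, 2]]

For real matrices with standard dot products, the defining identity <Ax, y> = <x, A^* y> gives (Ax)^T y = x^T (A^*) y, i.e. x^T A^T y = x^T (A^*) y. Since this holds for all x, y, we must have A^* = A^T. Therefore
A^* =
[[1, -1],
 [1, -2],
 [1, 2]].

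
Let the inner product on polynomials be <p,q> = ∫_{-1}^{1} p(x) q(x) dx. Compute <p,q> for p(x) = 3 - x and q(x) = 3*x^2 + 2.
<p,q> = 18

Expand the product: p(x)·q(x) = -3*x^3 + 9*x^2 - 2*x + 6.
∫_{-1}^{1} of each monomial x^k gives [2/(k+1) if k even, 0 if k odd]. Integrating term-by-term (or equivalently evaluating the antiderivative F(x) = -3*x^4/4 + 3*x^3 - x^2 + 6*x at the endpoints):
  F(1) − F(−1) = 29/4 − (-43/4) = 18.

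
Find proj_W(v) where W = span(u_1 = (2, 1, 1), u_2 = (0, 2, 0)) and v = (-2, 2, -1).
proj_W(v) = (-2, 2, -1)

Set up U = [u_1 | ... | u_2] ∈ R^(3×2). The projector onto W = col(U) is P = U (U^T U)^(-1) U^T.
Compute U^T U =
  [6, 2]
  [2, 4],
and U^T v = (-3, 4).
Solve U^T U · c = U^T v for the coefficients: c = (-1, 3/2). The projection is proj_W(v) = U c.
Check: (v - proj_W(v)) · u_1 = 0  (should be 0).
Check: (v - proj_W(v)) · u_2 = 0  (should be 0).
Result: proj_W(v) = (-2, 2, -1).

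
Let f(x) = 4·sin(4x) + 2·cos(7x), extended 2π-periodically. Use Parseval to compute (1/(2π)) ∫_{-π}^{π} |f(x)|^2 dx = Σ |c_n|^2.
Σ |c_n|^2 = 10

Expand |f|^2 and use orthogonality of {sin(nx), cos(mx)} on [-π, π]:
  ∫_{-π}^{π} sin(nx)^2 dx = π, ∫ cos(mx)^2 dx = π, and cross terms integrate to 0.
So ∫_{-π}^{π} f(x)^2 dx = 4^2 · π + 2^2 · π = (16 + 4)π.
Divide by 2π: (16 + 4)/2 = 10.
By Parseval, this equals Σ |c_n|^2.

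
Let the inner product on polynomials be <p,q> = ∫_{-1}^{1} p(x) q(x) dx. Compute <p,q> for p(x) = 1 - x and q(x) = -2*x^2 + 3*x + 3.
<p,q> = 8/3

Expand the product: p(x)·q(x) = 2*x^3 - 5*x^2 + 3.
∫_{-1}^{1} of each monomial x^k gives [2/(k+1) if k even, 0 if k odd]. Integrating term-by-term (or equivalently evaluating the antiderivative F(x) = x^4/2 - 5*x^3/3 + 3*x at the endpoints):
  F(1) − F(−1) = 11/6 − (-5/6) = 8/3.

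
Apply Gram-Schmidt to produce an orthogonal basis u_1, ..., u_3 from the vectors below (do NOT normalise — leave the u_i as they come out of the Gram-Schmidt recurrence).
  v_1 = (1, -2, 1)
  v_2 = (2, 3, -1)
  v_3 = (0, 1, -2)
Orthogonal basis:
  u_1 = (1, -2, 1)
  u_2 = (17/6, 4/3, -1/6)
  u_3 = (11/59, -33/59, -77/59)

Apply the Gram-Schmidt recurrence
  u_1 = v_1
  u_i = v_i − Σ_{j<i} ((v_i · u_j) / (u_j · u_j)) · u_j.

Step by step this gives:
  u_1 = (1, -2, 1)
  u_2 = (17/6, 4/3, -1/6)
  u_3 = (11/59, -33/59, -77/59)

Orthogonality check:
  u_2 · u_1 = 0 (should be 0)
  u_3 · u_1 = 0 (should be 0)
  u_3 · u_2 = 0 (should be 0)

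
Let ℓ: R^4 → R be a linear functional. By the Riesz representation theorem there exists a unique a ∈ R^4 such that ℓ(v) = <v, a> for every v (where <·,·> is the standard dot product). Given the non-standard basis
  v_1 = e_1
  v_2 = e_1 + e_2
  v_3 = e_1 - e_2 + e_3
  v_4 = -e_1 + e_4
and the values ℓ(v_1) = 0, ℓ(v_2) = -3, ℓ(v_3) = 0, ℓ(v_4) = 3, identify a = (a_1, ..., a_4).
a = (0, -3, -3, 3)

Write a = (a_1, ..., a_4) in the standard basis. For each basis vector v_i, ℓ(v_i) = <v_i, a> is a linear equation in the a_j's. Collect the n equations into a matrix system V a = ℓ, where row i of V is v_i (expressed in the standard basis). Since V is invertible (lower-triangular with 1s on the diagonal, up to permutation), solve by back-substitution:
  V =
[[1, 0, 0, 0],
 [1, 1, 0, 0],
 [1, -1, 1, 0],
 [-1, 0, 0, 1]]
  V a = (0, -3, 0, 3)
Solving gives a = (0, -3, -3, 3).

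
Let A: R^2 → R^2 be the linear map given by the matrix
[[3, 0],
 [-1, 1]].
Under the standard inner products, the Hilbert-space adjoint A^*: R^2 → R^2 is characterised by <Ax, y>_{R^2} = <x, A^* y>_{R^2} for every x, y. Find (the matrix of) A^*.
A^* = A^T =
[[3, -1],
 [0, 1]]

For real matrices with standard dot products, the defining identity <Ax, y> = <x, A^* y> gives (Ax)^T y = x^T (A^*) y, i.e. x^T A^T y = x^T (A^*) y. Since this holds for all x, y, we must have A^* = A^T. Therefore
A^* =
[[3, -1],
 [0, 1]].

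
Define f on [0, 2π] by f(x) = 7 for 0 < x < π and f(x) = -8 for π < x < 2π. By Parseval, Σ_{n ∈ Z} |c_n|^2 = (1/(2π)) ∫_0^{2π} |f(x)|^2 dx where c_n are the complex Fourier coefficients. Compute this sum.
Σ |c_n|^2 = 113/2

Parseval equates the L^2 energy of f (normalised by 1/(2π)) with the ℓ^2 sum of its Fourier coefficients: (1/(2π)) ∫_0^{2π} |f|^2 = Σ |c_n|^2.
Compute the left side: (1/(2π)) [∫_0^π 7^2 dx + ∫_π^{2π} (-8)^2 dx] = (1/(2π)) · (49π + 64π) = (49 + 64)/2 = 113/2.
So Σ_{n ∈ Z} |c_n|^2 = 113/2.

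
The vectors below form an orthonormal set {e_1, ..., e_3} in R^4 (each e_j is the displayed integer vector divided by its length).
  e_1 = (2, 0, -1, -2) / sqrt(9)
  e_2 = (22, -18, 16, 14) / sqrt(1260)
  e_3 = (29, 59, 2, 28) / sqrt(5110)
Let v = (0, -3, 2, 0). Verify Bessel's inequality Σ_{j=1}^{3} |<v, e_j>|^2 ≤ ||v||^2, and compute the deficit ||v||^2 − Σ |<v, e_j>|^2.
Σ |<v, e_j>|^2 = 1777/146; ||v||^2 = 13; deficit = 121/146

Write each e_j = u_j / sqrt(<u_j, u_j>) where u_j is the displayed integer vector. Then <v, e_j> = <v, u_j> / sqrt(<u_j, u_j>), so |<v, e_j>|^2 = <v, u_j>^2 / <u_j, u_j>.
Coefficients: <v, e_1> = -2/sqrt(9), <v, e_2> = 86/sqrt(1260), <v, e_3> = -173/sqrt(5110).
Square and sum: Σ |<v, e_j>|^2 = 1777/146.
Compute ||v||^2 = v·v = 13.
Deficit = 13 − 1777/146 = 121/146 ≥ 0, confirming Bessel's inequality. (The deficit equals ||v − Σ <v,e_j> e_j||^2, the squared distance from v to span{e_j}.)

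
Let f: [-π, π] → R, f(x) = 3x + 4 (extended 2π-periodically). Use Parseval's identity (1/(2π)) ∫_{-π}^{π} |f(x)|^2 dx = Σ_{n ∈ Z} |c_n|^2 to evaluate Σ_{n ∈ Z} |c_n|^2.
Σ |c_n|^2 = 3π^2 + 16

Expand and integrate term by term over [-π, π]:
  ∫ (3x)^2 dx = 9·(2π^3/3); ∫ 2·3·(4)·x dx = 0 (odd integrand); ∫ 4^2 dx = 16·2π.
So (1/(2π)) ∫_{-π}^{π} (3x + 4)^2 dx = 9π^2/3 + 16 = 3π^2 + 16.
Parseval ⇒ Σ |c_n|^2 = 3π^2 + 16.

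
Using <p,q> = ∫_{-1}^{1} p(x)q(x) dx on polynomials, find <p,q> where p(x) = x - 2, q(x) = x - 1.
<p,q> = 14/3

Expand the product: p(x)·q(x) = x^2 - 3*x + 2.
∫_{-1}^{1} of each monomial x^k gives [2/(k+1) if k even, 0 if k odd]. Integrating term-by-term (or equivalently evaluating the antiderivative F(x) = x^3/3 - 3*x^2/2 + 2*x at the endpoints):
  F(1) − F(−1) = 5/6 − (-23/6) = 14/3.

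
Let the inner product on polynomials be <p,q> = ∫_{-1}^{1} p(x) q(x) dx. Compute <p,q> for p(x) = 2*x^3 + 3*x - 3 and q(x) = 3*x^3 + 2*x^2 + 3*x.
<p,q> = 68/7

Expand the product: p(x)·q(x) = 6*x^6 + 4*x^5 + 15*x^4 - 3*x^3 + 3*x^2 - 9*x.
∫_{-1}^{1} of each monomial x^k gives [2/(k+1) if k even, 0 if k odd]. Integrating term-by-term (or equivalently evaluating the antiderivative F(x) = 6*x^7/7 + 2*x^6/3 + 3*x^5 - 3*x^4/4 + x^3 - 9*x^2/2 at the endpoints):
  F(1) − F(−1) = 23/84 − (-793/84) = 68/7.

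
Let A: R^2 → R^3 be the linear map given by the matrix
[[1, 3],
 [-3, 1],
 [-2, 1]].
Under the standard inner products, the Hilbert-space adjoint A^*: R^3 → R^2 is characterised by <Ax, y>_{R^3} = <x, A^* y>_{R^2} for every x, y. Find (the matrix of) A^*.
A^* = A^T =
[[1, -3, -2],
 [3, 1, 1]]

For real matrices with standard dot products, the defining identity <Ax, y> = <x, A^* y> gives (Ax)^T y = x^T (A^*) y, i.e. x^T A^T y = x^T (A^*) y. Since this holds for all x, y, we must have A^* = A^T. Therefore
A^* =
[[1, -3, -2],
 [3, 1, 1]].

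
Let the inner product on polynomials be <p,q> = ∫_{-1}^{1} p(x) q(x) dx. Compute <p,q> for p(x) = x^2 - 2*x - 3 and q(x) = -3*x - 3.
<p,q> = 20

Expand the product: p(x)·q(x) = -3*x^3 + 3*x^2 + 15*x + 9.
∫_{-1}^{1} of each monomial x^k gives [2/(k+1) if k even, 0 if k odd]. Integrating term-by-term (or equivalently evaluating the antiderivative F(x) = -3*x^4/4 + x^3 + 15*x^2/2 + 9*x at the endpoints):
  F(1) − F(−1) = 67/4 − (-13/4) = 20.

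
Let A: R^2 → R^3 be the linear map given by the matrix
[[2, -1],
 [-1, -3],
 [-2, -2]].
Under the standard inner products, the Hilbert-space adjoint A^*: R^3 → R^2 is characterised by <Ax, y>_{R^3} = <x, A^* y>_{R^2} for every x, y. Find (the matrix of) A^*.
A^* = A^T =
[[2, -1, -2],
 [-1, -3, -2]]

For real matrices with standard dot products, the defining identity <Ax, y> = <x, A^* y> gives (Ax)^T y = x^T (A^*) y, i.e. x^T A^T y = x^T (A^*) y. Since this holds for all x, y, we must have A^* = A^T. Therefore
A^* =
[[2, -1, -2],
 [-1, -3, -2]].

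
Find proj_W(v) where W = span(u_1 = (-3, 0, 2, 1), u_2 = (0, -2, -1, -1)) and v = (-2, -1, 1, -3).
proj_W(v) = (-42/25, -142/75, 13/75, -29/75)

Set up U = [u_1 | ... | u_2] ∈ R^(4×2). The projector onto W = col(U) is P = U (U^T U)^(-1) U^T.
Compute U^T U =
  [14, -3]
  [-3, 6],
and U^T v = (5, 4).
Solve U^T U · c = U^T v for the coefficients: c = (14/25, 71/75). The projection is proj_W(v) = U c.
Check: (v - proj_W(v)) · u_1 = 0  (should be 0).
Check: (v - proj_W(v)) · u_2 = 0  (should be 0).
Result: proj_W(v) = (-42/25, -142/75, 13/75, -29/75).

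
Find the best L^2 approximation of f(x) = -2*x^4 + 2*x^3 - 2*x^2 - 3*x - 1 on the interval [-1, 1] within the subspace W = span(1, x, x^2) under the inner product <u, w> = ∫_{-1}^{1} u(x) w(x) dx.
g(x) = -26*x^2/7 - 9*x/5 - 29/35

The best approximation g ∈ W is the orthogonal projection of f onto W. Writing g = a_0 + a_1 x + a_2 x^2, the coefficients solve the normal equations G · a = b where
  G_{ij} = <φ_i, φ_j> and b_i = <f, φ_i>, with φ_0 = 1, φ_1 = x, φ_2 = x^2.
G =
  [2, 0, 2/3]
  [0, 2/3, 0]
  [2/3, 0, 2/5],
b = (-62/15, -6/5, -214/105).
Solving gives a_0 = -29/35, a_1 = -9/5, a_2 = -26/7, so
  g(x) = -26*x^2/7 - 9*x/5 - 29/35.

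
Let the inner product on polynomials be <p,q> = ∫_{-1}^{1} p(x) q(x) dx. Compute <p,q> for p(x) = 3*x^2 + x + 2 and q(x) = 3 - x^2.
<p,q> = 232/15

Expand the product: p(x)·q(x) = -3*x^4 - x^3 + 7*x^2 + 3*x + 6.
∫_{-1}^{1} of each monomial x^k gives [2/(k+1) if k even, 0 if k odd]. Integrating term-by-term (or equivalently evaluating the antiderivative F(x) = -3*x^5/5 - x^4/4 + 7*x^3/3 + 3*x^2/2 + 6*x at the endpoints):
  F(1) − F(−1) = 539/60 − (-389/60) = 232/15.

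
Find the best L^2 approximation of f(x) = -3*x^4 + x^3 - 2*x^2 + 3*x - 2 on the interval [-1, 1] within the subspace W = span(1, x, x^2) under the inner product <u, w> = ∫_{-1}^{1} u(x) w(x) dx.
g(x) = -32*x^2/7 + 18*x/5 - 61/35

The best approximation g ∈ W is the orthogonal projection of f onto W. Writing g = a_0 + a_1 x + a_2 x^2, the coefficients solve the normal equations G · a = b where
  G_{ij} = <φ_i, φ_j> and b_i = <f, φ_i>, with φ_0 = 1, φ_1 = x, φ_2 = x^2.
G =
  [2, 0, 2/3]
  [0, 2/3, 0]
  [2/3, 0, 2/5],
b = (-98/15, 12/5, -314/105).
Solving gives a_0 = -61/35, a_1 = 18/5, a_2 = -32/7, so
  g(x) = -32*x^2/7 + 18*x/5 - 61/35.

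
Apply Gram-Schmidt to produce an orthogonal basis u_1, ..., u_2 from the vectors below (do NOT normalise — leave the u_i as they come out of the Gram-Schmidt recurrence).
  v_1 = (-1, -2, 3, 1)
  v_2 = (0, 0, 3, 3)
Orthogonal basis:
  u_1 = (-1, -2, 3, 1)
  u_2 = (4/5, 8/5, 3/5, 11/5)

Apply the Gram-Schmidt recurrence
  u_1 = v_1
  u_i = v_i − Σ_{j<i} ((v_i · u_j) / (u_j · u_j)) · u_j.

Step by step this gives:
  u_1 = (-1, -2, 3, 1)
  u_2 = (4/5, 8/5, 3/5, 11/5)

Orthogonality check:
  u_2 · u_1 = 0 (should be 0)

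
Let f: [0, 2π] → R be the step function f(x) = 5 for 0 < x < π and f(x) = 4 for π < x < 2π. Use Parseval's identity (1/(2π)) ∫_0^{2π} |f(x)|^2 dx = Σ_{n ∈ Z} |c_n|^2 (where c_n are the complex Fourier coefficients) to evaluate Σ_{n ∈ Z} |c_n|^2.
Σ |c_n|^2 = 41/2

Parseval equates the L^2 energy of f (normalised by 1/(2π)) with the ℓ^2 sum of its Fourier coefficients: (1/(2π)) ∫_0^{2π} |f|^2 = Σ |c_n|^2.
Compute the left side: (1/(2π)) [∫_0^π 5^2 dx + ∫_π^{2π} 4^2 dx] = (1/(2π)) · (25π + 16π) = (25 + 16)/2 = 41/2.
So Σ_{n ∈ Z} |c_n|^2 = 41/2.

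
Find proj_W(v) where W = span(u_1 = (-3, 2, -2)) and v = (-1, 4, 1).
proj_W(v) = (-27/17, 18/17, -18/17)

Set up U = [u_1 | ... | u_1] ∈ R^(3×1). The projector onto W = col(U) is P = U (U^T U)^(-1) U^T.
Compute U^T U =
  [17],
and U^T v = (9).
Solve U^T U · c = U^T v for the coefficients: c = (9/17). The projection is proj_W(v) = U c.
Check: (v - proj_W(v)) · u_1 = 0  (should be 0).
Result: proj_W(v) = (-27/17, 18/17, -18/17).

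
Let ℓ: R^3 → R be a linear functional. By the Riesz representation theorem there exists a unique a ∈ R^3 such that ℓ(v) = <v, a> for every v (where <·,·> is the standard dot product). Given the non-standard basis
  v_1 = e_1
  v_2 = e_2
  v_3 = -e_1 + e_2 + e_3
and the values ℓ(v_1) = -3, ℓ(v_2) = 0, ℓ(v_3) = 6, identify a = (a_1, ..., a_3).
a = (-3, 0, 3)

Write a = (a_1, ..., a_3) in the standard basis. For each basis vector v_i, ℓ(v_i) = <v_i, a> is a linear equation in the a_j's. Collect the n equations into a matrix system V a = ℓ, where row i of V is v_i (expressed in the standard basis). Since V is invertible (lower-triangular with 1s on the diagonal, up to permutation), solve by back-substitution:
  V =
[[1, 0, 0],
 [0, 1, 0],
 [-1, 1, 1]]
  V a = (-3, 0, 6)
Solving gives a = (-3, 0, 3).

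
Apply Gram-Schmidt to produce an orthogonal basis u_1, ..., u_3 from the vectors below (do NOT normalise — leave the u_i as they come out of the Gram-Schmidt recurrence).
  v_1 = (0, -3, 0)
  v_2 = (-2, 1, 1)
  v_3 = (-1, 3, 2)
Orthogonal basis:
  u_1 = (0, -3, 0)
  u_2 = (-2, 0, 1)
  u_3 = (3/5, 0, 6/5)

Apply the Gram-Schmidt recurrence
  u_1 = v_1
  u_i = v_i − Σ_{j<i} ((v_i · u_j) / (u_j · u_j)) · u_j.

Step by step this gives:
  u_1 = (0, -3, 0)
  u_2 = (-2, 0, 1)
  u_3 = (3/5, 0, 6/5)

Orthogonality check:
  u_2 · u_1 = 0 (should be 0)
  u_3 · u_1 = 0 (should be 0)
  u_3 · u_2 = 0 (should be 0)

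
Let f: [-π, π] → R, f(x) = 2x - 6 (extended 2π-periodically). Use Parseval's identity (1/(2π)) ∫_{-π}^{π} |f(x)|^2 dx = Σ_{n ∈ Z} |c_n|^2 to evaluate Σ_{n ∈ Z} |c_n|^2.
Σ |c_n|^2 = 4π^2/3 + 36

Expand and integrate term by term over [-π, π]:
  ∫ (2x)^2 dx = 4·(2π^3/3); ∫ 2·2·(-6)·x dx = 0 (odd integrand); ∫ (-6)^2 dx = 36·2π.
So (1/(2π)) ∫_{-π}^{π} (2x - 6)^2 dx = 4π^2/3 + 36 = 4π^2/3 + 36.
Parseval ⇒ Σ |c_n|^2 = 4π^2/3 + 36.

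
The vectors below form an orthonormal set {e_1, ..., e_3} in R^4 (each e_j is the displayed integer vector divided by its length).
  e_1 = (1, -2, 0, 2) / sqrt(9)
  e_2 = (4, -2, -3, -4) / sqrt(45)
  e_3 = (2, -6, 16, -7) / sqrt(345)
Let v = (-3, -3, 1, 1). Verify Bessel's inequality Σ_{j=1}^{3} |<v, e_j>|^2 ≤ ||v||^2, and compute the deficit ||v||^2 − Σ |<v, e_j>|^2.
Σ |<v, e_j>|^2 = 539/69; ||v||^2 = 20; deficit = 841/69

Write each e_j = u_j / sqrt(<u_j, u_j>) where u_j is the displayed integer vector. Then <v, e_j> = <v, u_j> / sqrt(<u_j, u_j>), so |<v, e_j>|^2 = <v, u_j>^2 / <u_j, u_j>.
Coefficients: <v, e_1> = 5/sqrt(9), <v, e_2> = -13/sqrt(45), <v, e_3> = 21/sqrt(345).
Square and sum: Σ |<v, e_j>|^2 = 539/69.
Compute ||v||^2 = v·v = 20.
Deficit = 20 − 539/69 = 841/69 ≥ 0, confirming Bessel's inequality. (The deficit equals ||v − Σ <v,e_j> e_j||^2, the squared distance from v to span{e_j}.)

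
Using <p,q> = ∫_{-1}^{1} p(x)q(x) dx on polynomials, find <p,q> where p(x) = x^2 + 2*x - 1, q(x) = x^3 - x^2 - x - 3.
<p,q> = 56/15

Expand the product: p(x)·q(x) = x^5 + x^4 - 4*x^3 - 4*x^2 - 5*x + 3.
∫_{-1}^{1} of each monomial x^k gives [2/(k+1) if k even, 0 if k odd]. Integrating term-by-term (or equivalently evaluating the antiderivative F(x) = x^6/6 + x^5/5 - x^4 - 4*x^3/3 - 5*x^2/2 + 3*x at the endpoints):
  F(1) − F(−1) = -22/15 − (-26/5) = 56/15.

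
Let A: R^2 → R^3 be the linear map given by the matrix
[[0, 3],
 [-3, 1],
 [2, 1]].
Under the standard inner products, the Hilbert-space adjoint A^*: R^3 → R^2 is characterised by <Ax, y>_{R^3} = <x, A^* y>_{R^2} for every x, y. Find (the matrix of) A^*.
A^* = A^T =
[[0, -3, 2],
 [3, 1, 1]]

For real matrices with standard dot products, the defining identity <Ax, y> = <x, A^* y> gives (Ax)^T y = x^T (A^*) y, i.e. x^T A^T y = x^T (A^*) y. Since this holds for all x, y, we must have A^* = A^T. Therefore
A^* =
[[0, -3, 2],
 [3, 1, 1]].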